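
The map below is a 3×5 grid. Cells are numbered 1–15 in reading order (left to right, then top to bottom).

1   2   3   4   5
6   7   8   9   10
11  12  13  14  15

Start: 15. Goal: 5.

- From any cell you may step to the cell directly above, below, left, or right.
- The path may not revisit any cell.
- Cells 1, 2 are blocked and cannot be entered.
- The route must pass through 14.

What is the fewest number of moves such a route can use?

4

Any route passes through 14 somewhere between 15 and 5. Summing Manhattan distances along the two legs (15 → 14 → 5) gives a lower bound of 1 + 3 = 4 moves.
A route of 4 moves achieves this: 15 → 14 → 9 → 4 → 5.
Since 4 matches the lower bound, it is optimal.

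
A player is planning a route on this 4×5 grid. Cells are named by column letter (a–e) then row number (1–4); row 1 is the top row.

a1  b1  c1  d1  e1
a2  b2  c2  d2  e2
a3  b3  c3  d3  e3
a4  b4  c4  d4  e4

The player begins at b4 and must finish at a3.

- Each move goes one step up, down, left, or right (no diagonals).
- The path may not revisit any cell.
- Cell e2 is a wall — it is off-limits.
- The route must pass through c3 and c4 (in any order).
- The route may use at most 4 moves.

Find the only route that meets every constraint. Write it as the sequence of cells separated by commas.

b4, c4, c3, b3, a3

Any route must reach c3 and c4 and still end at a3 within 4 moves, so the order of the required stops is forced.
Route from b4: right 1 to c4, up 1 to c3, left 2 to a3 — 4 moves in all.
Check: all required cells visited; 4 ≤ 4 moves.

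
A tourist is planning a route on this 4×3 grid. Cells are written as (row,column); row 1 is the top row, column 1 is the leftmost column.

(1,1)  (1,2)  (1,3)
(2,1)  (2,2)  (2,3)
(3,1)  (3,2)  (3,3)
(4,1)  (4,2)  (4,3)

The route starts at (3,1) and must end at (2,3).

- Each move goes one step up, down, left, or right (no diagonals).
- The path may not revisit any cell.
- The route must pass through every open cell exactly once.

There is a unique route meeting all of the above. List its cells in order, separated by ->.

(3,1) -> (4,1) -> (4,2) -> (4,3) -> (3,3) -> (3,2) -> (2,2) -> (2,1) -> (1,1) -> (1,2) -> (1,3) -> (2,3)

Need to visit all 12 open cells exactly once, starting at (3,1) and ending at (2,3).
Cell (1,1) has only two open neighbours ((2,1) and (1,2)), so the path must pass straight through it: one of those is the cell it's entered from and the other is where it exits.
Route from (3,1): down 1 to (4,1), right 2 to (4,3), up 1 to (3,3), left 1 to (3,2), up 1 to (2,2), left 1 to (2,1), up 1 to (1,1), right 2 to (1,3), down 1 to (2,3) — 11 moves in all.
Check: all 12 open cells covered.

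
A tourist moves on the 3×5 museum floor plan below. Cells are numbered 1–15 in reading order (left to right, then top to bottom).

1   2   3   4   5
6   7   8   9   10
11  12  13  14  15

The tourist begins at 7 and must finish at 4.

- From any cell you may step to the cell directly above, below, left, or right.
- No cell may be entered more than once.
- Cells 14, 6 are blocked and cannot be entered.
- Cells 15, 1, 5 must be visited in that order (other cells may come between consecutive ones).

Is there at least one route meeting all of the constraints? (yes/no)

no

15 must be visited but has only one open neighbour (10), and it is neither the start nor the goal — the route would have to enter and leave through 10, re-entering it.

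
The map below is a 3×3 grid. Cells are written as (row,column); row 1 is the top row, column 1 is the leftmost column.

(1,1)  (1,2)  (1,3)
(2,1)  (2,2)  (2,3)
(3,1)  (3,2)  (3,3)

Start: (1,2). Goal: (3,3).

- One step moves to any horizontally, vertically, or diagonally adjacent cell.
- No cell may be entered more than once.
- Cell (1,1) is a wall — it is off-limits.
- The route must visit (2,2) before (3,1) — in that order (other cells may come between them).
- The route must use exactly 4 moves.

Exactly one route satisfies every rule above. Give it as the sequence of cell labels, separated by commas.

The waypoints must appear in the order (2,2), (3,1), with no cell reused.
Route from (1,2): down 1 to (2,2), down-left 1 to (3,1), right 2 to (3,3) — 4 moves in all.
Check: order respected ((2,2) at step 1, (3,1) at step 2); 4 moves as required.

(1,2), (2,2), (3,1), (3,2), (3,3)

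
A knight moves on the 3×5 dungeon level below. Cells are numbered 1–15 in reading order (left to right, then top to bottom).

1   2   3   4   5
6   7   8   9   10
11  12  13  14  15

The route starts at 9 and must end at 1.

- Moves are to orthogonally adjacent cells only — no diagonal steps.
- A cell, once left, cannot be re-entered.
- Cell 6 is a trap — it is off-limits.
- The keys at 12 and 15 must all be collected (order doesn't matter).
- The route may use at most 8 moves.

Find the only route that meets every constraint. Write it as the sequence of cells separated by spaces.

The 8-move cap with required stops at 12, 15 leaves no slack for detours.
Route from 9: right 1 to 10, down 1 to 15, left 3 to 12, up 2 to 2, left 1 to 1 — 8 moves in all.
Check: all required cells visited; 8 ≤ 8 moves.

9 10 15 14 13 12 7 2 1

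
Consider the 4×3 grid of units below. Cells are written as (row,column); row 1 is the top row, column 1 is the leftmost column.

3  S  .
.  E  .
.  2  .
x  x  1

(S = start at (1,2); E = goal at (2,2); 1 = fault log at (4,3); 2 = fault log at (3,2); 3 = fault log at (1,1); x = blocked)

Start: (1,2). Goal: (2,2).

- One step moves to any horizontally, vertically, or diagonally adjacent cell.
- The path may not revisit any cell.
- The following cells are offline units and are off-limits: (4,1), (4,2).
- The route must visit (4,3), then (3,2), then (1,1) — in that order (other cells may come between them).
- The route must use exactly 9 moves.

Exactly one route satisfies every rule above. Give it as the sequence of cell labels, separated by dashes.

The waypoints must appear in the order (4,3), (3,2), (1,1), with no cell reused.
Route from (1,2): right to (1,3), 3× down (reaching (4,3)), up-left to (3,2), left to (3,1), 2× up (reaching (1,1)), down-right to (2,2) — 9 moves in all.
Check: order respected (1 at step 4, 2 at step 5, 3 at step 8); 9 moves as required.

(1,2) - (1,3) - (2,3) - (3,3) - (4,3) - (3,2) - (3,1) - (2,1) - (1,1) - (2,2)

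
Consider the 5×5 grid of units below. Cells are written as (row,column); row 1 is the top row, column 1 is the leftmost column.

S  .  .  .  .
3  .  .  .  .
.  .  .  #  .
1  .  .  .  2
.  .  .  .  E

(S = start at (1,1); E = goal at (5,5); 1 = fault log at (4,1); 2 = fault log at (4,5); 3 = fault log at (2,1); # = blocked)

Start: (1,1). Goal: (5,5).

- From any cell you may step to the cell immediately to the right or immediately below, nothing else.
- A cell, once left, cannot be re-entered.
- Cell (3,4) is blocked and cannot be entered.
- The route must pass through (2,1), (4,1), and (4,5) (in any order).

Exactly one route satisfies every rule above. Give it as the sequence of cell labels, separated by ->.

Moves only go right or down, so the column and row indices never decrease.
Route from (1,1): down 3 to (4,1), right 4 to (4,5), down 1 to (5,5) — 8 moves in all.
Check: all required cells visited.

(1,1) -> (2,1) -> (3,1) -> (4,1) -> (4,2) -> (4,3) -> (4,4) -> (4,5) -> (5,5)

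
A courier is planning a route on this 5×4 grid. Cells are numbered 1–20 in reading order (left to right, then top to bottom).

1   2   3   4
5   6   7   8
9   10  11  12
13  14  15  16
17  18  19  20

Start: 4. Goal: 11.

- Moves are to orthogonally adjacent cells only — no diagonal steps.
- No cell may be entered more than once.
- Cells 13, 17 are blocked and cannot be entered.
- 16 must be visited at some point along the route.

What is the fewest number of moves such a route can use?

5

Any route passes through 16 somewhere between 4 and 11. Summing Manhattan distances along the two legs (4 → 16 → 11) gives a lower bound of 3 + 2 = 5 moves.
A route of 5 moves achieves this: 4 → 8 → 12 → 16 → 15 → 11.
Since 5 matches the lower bound, it is optimal.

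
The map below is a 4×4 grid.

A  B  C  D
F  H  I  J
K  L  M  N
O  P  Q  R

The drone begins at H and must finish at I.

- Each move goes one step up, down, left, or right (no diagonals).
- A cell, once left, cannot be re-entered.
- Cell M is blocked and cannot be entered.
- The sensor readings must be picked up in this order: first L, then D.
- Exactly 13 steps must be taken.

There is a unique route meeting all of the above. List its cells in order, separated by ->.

H -> B -> A -> F -> K -> L -> P -> Q -> R -> N -> J -> D -> C -> I

The waypoints must appear in the order L, D, with no cell reused.
Route from H: up to B, left to A, 2× down (reaching K), right to L, down to P, 2× right (reaching R), 3× up (reaching D), left to C, down to I — 13 moves in all.
Check: order respected (L at step 5, D at step 11); 13 moves as required.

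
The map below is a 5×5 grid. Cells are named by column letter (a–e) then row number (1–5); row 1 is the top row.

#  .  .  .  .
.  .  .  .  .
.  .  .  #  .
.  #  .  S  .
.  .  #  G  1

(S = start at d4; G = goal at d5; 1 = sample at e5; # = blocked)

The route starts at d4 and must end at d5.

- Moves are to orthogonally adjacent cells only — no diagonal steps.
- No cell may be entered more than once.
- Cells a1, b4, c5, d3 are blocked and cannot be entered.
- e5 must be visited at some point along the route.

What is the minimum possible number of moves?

3

Any route passes through e5 somewhere between d4 and d5. Summing Manhattan distances along the two legs (d4 → e5 → d5) gives a lower bound of 2 + 1 = 3 moves.
A route of 3 moves achieves this: d4 → e4 → e5 → d5.
Since 3 matches the lower bound, it is optimal.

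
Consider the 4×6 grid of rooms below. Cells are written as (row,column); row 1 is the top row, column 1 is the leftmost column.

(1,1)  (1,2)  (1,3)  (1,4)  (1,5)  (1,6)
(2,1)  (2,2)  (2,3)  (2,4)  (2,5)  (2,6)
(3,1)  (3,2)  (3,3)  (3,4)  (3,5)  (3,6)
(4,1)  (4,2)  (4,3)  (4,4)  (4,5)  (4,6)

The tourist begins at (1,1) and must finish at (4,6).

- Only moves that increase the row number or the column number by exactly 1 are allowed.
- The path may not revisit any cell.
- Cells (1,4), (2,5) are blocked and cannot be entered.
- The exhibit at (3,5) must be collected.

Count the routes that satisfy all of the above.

A right/down-only route from (1,1) to (4,6) makes exactly 3 down-moves and 5 right-moves in some order.
With no other constraints that would be C(8,3) = 56 routes.
Split at (3,5) and multiply the segment counts (each segment already excludes blocked cells): (1,1)→(3,5): 9; (3,5)→(4,6): 2; product = 18.
That gives 18 routes.

18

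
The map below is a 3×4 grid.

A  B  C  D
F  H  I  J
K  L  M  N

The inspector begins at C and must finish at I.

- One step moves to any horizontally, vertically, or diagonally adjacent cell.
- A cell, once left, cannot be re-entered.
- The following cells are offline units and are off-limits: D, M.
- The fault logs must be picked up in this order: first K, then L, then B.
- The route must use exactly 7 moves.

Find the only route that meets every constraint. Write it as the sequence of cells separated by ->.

The waypoints must appear in the order K, L, B, with no cell reused.
Route from C: down-left 2 to K, right 1 to L, up-left 1 to F, up 1 to A, right 1 to B, down-right 1 to I — 7 moves in all.
Check: order respected (K at step 2, L at step 3, B at step 6); 7 moves as required.

C -> H -> K -> L -> F -> A -> B -> I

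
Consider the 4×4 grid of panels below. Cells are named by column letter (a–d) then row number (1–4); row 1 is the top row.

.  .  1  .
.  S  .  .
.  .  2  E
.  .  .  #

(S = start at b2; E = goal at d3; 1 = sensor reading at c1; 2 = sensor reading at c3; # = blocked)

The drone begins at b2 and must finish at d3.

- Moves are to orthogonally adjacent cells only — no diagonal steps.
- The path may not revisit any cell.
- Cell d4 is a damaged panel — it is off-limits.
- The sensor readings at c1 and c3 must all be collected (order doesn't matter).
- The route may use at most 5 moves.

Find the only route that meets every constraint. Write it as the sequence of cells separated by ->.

b2 -> b1 -> c1 -> c2 -> c3 -> d3

Any route must reach c1 and c3 and still end at d3 within 5 moves, so the order of the required stops is forced.
Route from b2: up 1 to b1, right 1 to c1, down 2 to c3, right 1 to d3 — 5 moves in all.
Check: all required cells visited; 5 ≤ 5 moves.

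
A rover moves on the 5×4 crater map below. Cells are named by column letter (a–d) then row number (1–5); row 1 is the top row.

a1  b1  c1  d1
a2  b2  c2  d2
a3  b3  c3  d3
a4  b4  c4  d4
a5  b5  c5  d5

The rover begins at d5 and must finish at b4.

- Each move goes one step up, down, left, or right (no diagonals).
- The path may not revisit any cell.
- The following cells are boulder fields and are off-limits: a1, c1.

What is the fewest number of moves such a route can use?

3

The Manhattan distance from d5 to b4 is |5−4| + |4−2| = 3, so at least 3 moves are needed.
A route of 3 moves achieves this: d5 → d4 → c4 → b4.
Since 3 matches the lower bound, it is optimal.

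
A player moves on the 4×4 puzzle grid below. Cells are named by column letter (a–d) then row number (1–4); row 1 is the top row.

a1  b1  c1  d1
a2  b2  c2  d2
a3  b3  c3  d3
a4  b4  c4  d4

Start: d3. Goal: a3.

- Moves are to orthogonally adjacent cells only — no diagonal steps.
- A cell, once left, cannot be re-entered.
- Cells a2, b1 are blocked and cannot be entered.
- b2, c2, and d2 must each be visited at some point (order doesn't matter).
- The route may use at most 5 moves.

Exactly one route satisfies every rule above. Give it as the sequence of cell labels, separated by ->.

Any route must reach b2, c2, and d2 and still end at a3 within 5 moves, so the order of the required stops is forced.
Route from d3: up to d2, 2× left (reaching b2), down to b3, left to a3 — 5 moves in all.
Check: all required cells visited; 5 ≤ 5 moves.

d3 -> d2 -> c2 -> b2 -> b3 -> a3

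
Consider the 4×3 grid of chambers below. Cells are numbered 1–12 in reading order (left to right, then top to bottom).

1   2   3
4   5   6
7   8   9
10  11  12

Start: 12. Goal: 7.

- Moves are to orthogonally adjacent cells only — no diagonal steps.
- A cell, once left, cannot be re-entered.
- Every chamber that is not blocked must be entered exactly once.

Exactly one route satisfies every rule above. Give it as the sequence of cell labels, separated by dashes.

Need to visit all 12 open cells exactly once, starting at 12 and ending at 7.
Cell 10 has only two open neighbours (7 and 11), so the path must pass straight through it: one of those is the cell it's entered from and the other is where it exits.
Route from 12: 3× up (reaching 3), 2× left (reaching 1), down to 4, right to 5, 2× down (reaching 11), left to 10, up to 7 — 11 moves in all.
Check: all 12 open cells covered.

12 - 9 - 6 - 3 - 2 - 1 - 4 - 5 - 8 - 11 - 10 - 7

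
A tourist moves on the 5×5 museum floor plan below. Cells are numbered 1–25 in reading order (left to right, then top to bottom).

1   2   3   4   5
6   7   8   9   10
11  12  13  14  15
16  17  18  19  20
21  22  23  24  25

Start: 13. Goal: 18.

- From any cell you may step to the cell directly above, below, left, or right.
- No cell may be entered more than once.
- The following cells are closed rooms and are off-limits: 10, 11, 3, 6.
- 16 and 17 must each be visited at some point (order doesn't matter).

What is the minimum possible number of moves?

Any route passes through 16 and 17 in some order between 13 and 18. Summing Manhattan distances along each leg and taking the cheapest ordering (13 → 16 → 17 → 18) gives a lower bound of 3 + 1 + 1 = 5 moves.
The shortest route satisfying every rule uses 7 moves: 13 → 12 → 17 → 16 → 21 → 22 → 23 → 18.
The no-revisit rule (legs can't share cells) pushes the minimum above the 5-move bound; an exhaustive check rules out every length from 5 to 6, leaving 7 as the minimum.

7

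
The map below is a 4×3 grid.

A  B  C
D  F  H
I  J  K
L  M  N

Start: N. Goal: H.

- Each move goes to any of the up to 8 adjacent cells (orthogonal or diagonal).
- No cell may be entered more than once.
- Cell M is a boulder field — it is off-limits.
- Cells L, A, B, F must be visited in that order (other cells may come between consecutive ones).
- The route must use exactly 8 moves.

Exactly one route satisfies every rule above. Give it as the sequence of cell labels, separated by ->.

The waypoints must appear in the order L, A, B, F, with no cell reused.
Route from N: up-left to J, down-left to L, 3× up (reaching A), right to B, down to F, right to H — 8 moves in all.
Check: order respected (L at step 2, A at step 5, B at step 6, F at step 7); 8 moves as required.

N -> J -> L -> I -> D -> A -> B -> F -> H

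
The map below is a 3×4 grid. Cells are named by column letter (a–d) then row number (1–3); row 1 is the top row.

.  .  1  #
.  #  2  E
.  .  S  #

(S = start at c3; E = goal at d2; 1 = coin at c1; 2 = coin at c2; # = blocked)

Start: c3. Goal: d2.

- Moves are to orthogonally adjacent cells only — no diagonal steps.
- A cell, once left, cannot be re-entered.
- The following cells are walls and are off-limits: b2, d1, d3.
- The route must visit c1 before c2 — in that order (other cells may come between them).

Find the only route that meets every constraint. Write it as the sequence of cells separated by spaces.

c3 b3 a3 a2 a1 b1 c1 c2 d2

The waypoints must appear in the order c1, c2, with no cell reused.
Route from c3: left 2 to a3, up 2 to a1, right 2 to c1, down 1 to c2, right 1 to d2 — 8 moves in all.
Check: order respected (1 at step 6, 2 at step 7).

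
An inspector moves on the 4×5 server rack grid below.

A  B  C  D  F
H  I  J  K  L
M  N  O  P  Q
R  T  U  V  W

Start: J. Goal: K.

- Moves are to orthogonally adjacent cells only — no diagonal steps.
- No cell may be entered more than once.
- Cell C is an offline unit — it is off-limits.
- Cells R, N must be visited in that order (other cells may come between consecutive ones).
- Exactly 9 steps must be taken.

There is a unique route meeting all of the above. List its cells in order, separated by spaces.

J I H M R T N O P K

The waypoints must appear in the order R, N, with no cell reused.
Route from J: 2× left (reaching H), 2× down (reaching R), right to T, up to N, 2× right (reaching P), up to K — 9 moves in all.
Check: order respected (R at step 4, N at step 6); 9 moves as required.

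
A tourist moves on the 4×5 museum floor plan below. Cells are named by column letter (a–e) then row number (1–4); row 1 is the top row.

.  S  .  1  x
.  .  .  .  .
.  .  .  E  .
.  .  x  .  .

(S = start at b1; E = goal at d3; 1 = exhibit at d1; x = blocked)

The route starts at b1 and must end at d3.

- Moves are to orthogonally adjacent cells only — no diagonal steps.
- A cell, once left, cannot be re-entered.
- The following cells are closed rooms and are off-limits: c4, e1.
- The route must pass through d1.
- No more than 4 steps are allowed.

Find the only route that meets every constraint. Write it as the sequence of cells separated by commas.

b1, c1, d1, d2, d3

The 4-move cap with required stops at d1 leaves no slack for detours.
Route from b1: right 2 to d1, down 2 to d3 — 4 moves in all.
Check: all required cells visited; 4 ≤ 4 moves.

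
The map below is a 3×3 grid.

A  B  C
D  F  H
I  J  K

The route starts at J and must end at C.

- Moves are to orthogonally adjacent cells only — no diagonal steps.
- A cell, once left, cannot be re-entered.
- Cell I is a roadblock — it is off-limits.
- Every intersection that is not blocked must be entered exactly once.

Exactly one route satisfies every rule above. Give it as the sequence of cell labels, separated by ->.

Need to visit all 8 open cells exactly once, starting at J and ending at C.
Route from J: right 1 to K, up 1 to H, left 2 to D, up 1 to A, right 2 to C — 7 moves in all.
Check: all 8 open cells covered.

J -> K -> H -> F -> D -> A -> B -> C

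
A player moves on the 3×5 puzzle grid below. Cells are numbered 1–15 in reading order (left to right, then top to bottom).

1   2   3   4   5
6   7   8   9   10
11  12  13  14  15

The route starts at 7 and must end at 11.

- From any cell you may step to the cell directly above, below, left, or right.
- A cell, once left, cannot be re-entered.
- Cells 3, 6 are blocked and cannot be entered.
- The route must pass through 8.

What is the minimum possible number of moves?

Any route passes through 8 somewhere between 7 and 11. Summing Manhattan distances along the two legs (7 → 8 → 11) gives a lower bound of 1 + 3 = 4 moves.
A route of 4 moves achieves this: 7 → 8 → 13 → 12 → 11.
Since 4 matches the lower bound, it is optimal.

4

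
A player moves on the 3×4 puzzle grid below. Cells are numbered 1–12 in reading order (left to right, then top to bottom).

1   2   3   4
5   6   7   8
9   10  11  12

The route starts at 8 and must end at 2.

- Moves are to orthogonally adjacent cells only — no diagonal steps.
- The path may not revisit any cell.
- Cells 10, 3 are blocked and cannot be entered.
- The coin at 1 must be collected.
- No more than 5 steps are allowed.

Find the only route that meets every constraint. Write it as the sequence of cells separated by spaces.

8 7 6 5 1 2

The 5-move cap with required stops at 1 leaves no slack for detours.
Route from 8: left 3 to 5, up 1 to 1, right 1 to 2 — 5 moves in all.
Check: all required cells visited; 5 ≤ 5 moves.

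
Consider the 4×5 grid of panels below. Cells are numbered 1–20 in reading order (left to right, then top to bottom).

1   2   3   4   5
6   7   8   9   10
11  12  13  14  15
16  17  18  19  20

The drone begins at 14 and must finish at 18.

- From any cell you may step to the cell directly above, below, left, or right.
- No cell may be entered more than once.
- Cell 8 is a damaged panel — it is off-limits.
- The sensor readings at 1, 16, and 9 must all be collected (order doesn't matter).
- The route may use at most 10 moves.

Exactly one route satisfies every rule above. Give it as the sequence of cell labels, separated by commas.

The 10-move cap with required stops at 1, 16, 9 leaves no slack for detours.
Route from 14: 2× up (reaching 4), 3× left (reaching 1), 3× down (reaching 16), 2× right (reaching 18) — 10 moves in all.
Check: all required cells visited; 10 ≤ 10 moves.

14, 9, 4, 3, 2, 1, 6, 11, 16, 17, 18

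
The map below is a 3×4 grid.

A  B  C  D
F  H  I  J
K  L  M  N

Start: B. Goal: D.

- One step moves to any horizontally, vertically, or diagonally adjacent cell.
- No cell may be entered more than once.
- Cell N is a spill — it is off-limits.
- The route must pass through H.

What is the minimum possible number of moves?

Any route passes through H somewhere between B and D. Summing Chebyshev distances along the two legs (B → H → D) gives a lower bound of 1 + 2 = 3 moves.
A route of 3 moves achieves this: B → H → C → D.
Since 3 matches the lower bound, it is optimal.

3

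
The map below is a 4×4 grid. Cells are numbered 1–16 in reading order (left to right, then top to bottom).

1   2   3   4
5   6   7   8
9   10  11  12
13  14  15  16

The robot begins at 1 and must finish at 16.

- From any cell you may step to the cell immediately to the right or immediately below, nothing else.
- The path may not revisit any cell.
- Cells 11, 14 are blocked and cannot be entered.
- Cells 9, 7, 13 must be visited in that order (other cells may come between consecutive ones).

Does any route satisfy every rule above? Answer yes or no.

7 lies above 9, so going from 9 to 7 would need an upward move — but moves only go right/down, so 9 cannot be visited before 7.

no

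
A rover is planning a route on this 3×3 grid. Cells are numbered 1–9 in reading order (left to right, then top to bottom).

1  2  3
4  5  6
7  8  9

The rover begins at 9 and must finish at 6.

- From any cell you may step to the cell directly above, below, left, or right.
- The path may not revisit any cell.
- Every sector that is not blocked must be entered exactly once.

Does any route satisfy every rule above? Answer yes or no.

Colour the cells like a checkerboard: each orthogonal step flips colour, so a Hamiltonian route alternates colours. Here there are 5 cells of one colour and 4 of the other, with start on the opposite colour to the goal — the counts and endpoints can't be arranged into an alternating sequence of length 9, so no Hamiltonian route exists.

no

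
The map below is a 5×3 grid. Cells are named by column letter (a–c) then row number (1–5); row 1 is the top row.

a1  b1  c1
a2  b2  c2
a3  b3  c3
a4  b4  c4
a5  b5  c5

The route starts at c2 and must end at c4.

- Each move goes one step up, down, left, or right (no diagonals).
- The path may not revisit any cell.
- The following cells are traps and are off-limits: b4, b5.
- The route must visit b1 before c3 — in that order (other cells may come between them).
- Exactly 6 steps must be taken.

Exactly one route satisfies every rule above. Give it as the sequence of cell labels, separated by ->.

c2 -> c1 -> b1 -> b2 -> b3 -> c3 -> c4

The waypoints must appear in the order b1, c3, with no cell reused.
Route from c2: up to c1, left to b1, 2× down (reaching b3), right to c3, down to c4 — 6 moves in all.
Check: order respected (b1 at step 2, c3 at step 5); 6 moves as required.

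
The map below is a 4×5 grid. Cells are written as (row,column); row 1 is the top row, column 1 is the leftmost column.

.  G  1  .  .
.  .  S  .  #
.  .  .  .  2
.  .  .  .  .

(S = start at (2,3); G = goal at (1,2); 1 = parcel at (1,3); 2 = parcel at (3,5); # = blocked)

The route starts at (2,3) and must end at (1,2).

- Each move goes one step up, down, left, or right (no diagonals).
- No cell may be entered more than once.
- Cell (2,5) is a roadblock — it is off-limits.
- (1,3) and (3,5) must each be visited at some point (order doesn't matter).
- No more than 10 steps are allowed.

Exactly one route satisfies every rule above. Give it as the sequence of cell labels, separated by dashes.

Any route must reach (1,3) and (3,5) and still end at (1,2) within 10 moves, so the order of the required stops is forced.
Route from (2,3): 2× down (reaching (4,3)), 2× right (reaching (4,5)), up to (3,5), left to (3,4), 2× up (reaching (1,4)), 2× left (reaching (1,2)) — 10 moves in all.
Check: all required cells visited; 10 ≤ 10 moves.

(2,3) - (3,3) - (4,3) - (4,4) - (4,5) - (3,5) - (3,4) - (2,4) - (1,4) - (1,3) - (1,2)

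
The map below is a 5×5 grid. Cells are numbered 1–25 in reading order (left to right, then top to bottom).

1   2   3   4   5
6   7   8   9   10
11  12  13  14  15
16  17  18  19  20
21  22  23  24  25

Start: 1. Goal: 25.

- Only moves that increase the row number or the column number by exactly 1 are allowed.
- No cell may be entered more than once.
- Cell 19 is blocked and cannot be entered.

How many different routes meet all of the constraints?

30

A right/down-only route from 1 to 25 makes exactly 4 down-moves and 4 right-moves in some order.
With no other constraints that would be C(8,4) = 70 routes.
Subtract routes through each blocked cell (inclusion–exclusion for overlaps): − through 19: 40 → 30.
That gives 30 routes.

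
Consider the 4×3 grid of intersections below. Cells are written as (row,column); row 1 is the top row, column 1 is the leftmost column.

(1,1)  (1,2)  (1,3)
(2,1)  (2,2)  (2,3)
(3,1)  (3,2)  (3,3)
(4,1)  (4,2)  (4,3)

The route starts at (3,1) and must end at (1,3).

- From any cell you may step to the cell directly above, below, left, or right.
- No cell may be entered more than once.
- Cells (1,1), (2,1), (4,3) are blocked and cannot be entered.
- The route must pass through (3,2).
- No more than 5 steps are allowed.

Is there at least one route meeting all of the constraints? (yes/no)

yes

One route that works: (3,1) → (3,2) → (2,2) → (1,2) → (1,3).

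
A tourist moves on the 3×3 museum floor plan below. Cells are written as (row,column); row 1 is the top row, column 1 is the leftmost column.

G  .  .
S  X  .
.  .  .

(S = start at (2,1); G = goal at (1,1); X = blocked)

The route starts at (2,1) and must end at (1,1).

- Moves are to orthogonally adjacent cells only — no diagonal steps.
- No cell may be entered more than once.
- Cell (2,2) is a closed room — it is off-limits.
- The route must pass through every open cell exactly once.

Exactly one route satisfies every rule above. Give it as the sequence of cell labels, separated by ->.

(2,1) -> (3,1) -> (3,2) -> (3,3) -> (2,3) -> (1,3) -> (1,2) -> (1,1)

Need to visit all 8 open cells exactly once, starting at (2,1) and ending at (1,1).
Cell (1,2) has only two open neighbours ((1,1) and (1,3)), so the path must pass straight through it: one of those is the cell it's entered from and the other is where it exits.
Route from (2,1): down to (3,1), 2× right (reaching (3,3)), 2× up (reaching (1,3)), 2× left (reaching (1,1)) — 7 moves in all.
Check: all 8 open cells covered.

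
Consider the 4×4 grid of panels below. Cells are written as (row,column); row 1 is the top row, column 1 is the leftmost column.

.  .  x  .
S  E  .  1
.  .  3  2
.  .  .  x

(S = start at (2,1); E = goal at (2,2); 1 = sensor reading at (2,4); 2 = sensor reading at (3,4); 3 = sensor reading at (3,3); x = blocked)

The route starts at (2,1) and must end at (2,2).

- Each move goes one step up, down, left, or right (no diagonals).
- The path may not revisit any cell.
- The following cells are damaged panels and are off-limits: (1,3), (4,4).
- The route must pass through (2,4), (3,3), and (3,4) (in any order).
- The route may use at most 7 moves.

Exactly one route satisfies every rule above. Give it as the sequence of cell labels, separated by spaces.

The 7-move cap with required stops at (2,4), (3,3), (3,4) leaves no slack for detours.
Route from (2,1): down to (3,1), 3× right (reaching (3,4)), up to (2,4), 2× left (reaching (2,2)) — 7 moves in all.
Check: all required cells visited; 7 ≤ 7 moves.

(2,1) (3,1) (3,2) (3,3) (3,4) (2,4) (2,3) (2,2)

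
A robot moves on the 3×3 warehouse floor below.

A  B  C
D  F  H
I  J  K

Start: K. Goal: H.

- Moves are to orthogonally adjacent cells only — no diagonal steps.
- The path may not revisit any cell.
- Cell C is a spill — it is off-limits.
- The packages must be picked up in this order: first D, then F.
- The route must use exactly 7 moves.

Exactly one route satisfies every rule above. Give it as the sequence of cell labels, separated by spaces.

The waypoints must appear in the order D, F, with no cell reused.
Route from K: left 2 to I, up 2 to A, right 1 to B, down 1 to F, right 1 to H — 7 moves in all.
Check: order respected (D at step 3, F at step 6); 7 moves as required.

K J I D A B F H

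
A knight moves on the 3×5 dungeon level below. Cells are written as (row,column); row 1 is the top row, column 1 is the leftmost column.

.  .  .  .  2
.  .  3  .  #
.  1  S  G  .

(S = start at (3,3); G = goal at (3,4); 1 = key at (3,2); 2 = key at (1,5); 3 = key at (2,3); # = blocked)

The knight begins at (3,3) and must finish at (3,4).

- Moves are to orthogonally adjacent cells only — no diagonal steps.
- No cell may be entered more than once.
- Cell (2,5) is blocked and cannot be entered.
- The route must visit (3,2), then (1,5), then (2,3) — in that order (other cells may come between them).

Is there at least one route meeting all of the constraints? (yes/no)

no

(1,5) must be visited but has only one open neighbour ((1,4)), and it is neither the start nor the goal — the route would have to enter and leave through (1,4), re-entering it.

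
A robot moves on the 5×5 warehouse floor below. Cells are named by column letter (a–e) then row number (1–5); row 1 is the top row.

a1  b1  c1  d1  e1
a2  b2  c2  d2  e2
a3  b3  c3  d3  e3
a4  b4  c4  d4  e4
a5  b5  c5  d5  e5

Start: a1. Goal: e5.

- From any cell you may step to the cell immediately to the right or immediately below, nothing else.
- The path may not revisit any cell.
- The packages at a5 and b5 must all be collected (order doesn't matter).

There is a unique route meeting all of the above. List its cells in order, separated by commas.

Moves only go right or down, so the column and row indices never decrease.
Route from a1: 4× down (reaching a5), 4× right (reaching e5) — 8 moves in all.
Check: all required cells visited.

a1, a2, a3, a4, a5, b5, c5, d5, e5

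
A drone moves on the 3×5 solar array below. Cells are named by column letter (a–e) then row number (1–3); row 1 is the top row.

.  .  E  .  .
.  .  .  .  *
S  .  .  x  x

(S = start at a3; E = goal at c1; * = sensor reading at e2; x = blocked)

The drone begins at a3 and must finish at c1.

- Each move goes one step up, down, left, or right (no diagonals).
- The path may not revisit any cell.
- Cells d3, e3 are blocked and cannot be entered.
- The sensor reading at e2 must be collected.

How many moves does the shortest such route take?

Any route passes through e2 somewhere between a3 and c1. Summing Manhattan distances along the two legs (a3 → e2 → c1) gives a lower bound of 5 + 3 = 8 moves.
A route of 8 moves achieves this: a3 → a2 → b2 → c2 → d2 → e2 → e1 → d1 → c1.
Since 8 matches the lower bound, it is optimal.

8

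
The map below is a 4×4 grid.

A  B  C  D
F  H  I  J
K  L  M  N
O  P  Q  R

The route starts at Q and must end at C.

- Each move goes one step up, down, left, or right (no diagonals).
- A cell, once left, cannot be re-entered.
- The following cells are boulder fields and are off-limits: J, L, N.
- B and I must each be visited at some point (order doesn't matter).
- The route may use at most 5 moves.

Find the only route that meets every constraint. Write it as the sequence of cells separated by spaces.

The 5-move cap with required stops at B, I leaves no slack for detours.
Route from Q: 2× up (reaching I), left to H, up to B, right to C — 5 moves in all.
Check: all required cells visited; 5 ≤ 5 moves.

Q M I H B C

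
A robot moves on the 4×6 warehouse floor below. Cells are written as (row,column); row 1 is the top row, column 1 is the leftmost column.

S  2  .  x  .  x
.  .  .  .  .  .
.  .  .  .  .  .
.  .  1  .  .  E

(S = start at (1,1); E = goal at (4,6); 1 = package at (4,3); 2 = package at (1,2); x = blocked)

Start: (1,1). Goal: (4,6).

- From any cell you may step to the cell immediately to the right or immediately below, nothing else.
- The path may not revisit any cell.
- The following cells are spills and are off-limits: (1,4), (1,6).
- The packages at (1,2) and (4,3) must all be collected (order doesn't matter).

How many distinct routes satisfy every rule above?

A right/down-only route from (1,1) to (4,6) makes exactly 3 down-moves and 5 right-moves in some order.
With no other constraints that would be C(8,3) = 56 routes.
A monotone route can only reach the required cells in the order (1,2), (4,3), so split there and multiply the segment counts (each segment already excludes blocked cells): (1,1)→(1,2): 1; (1,2)→(4,3): 4; (4,3)→(4,6): 1; product = 4.
That gives 4 routes.

4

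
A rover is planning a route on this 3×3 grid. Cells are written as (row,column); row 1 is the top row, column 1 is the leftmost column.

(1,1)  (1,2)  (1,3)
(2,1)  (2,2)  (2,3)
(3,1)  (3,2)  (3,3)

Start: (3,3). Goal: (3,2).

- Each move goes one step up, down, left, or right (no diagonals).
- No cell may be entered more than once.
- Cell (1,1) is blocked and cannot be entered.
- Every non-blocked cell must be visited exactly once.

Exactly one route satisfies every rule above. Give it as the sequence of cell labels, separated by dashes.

Need to visit all 8 open cells exactly once, starting at (3,3) and ending at (3,2).
Cell (2,1) has only two open neighbours ((3,1) and (2,2)), so the path must pass straight through it: one of those is the cell it's entered from and the other is where it exits.
Route from (3,3): 2× up (reaching (1,3)), left to (1,2), down to (2,2), left to (2,1), down to (3,1), right to (3,2) — 7 moves in all.
Check: all 8 open cells covered.

(3,3) - (2,3) - (1,3) - (1,2) - (2,2) - (2,1) - (3,1) - (3,2)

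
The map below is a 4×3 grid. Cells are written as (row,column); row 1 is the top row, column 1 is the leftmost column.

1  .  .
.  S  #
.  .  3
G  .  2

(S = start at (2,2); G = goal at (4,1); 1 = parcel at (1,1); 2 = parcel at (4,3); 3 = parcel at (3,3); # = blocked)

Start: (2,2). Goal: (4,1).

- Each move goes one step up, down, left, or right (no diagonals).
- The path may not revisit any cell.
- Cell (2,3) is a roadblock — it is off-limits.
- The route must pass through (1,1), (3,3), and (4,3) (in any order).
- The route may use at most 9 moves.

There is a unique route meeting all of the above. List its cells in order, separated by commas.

(2,2), (1,2), (1,1), (2,1), (3,1), (3,2), (3,3), (4,3), (4,2), (4,1)

Any route must reach (1,1), (3,3), and (4,3) and still end at (4,1) within 9 moves, so the order of the required stops is forced.
Route from (2,2): up 1 to (1,2), left 1 to (1,1), down 2 to (3,1), right 2 to (3,3), down 1 to (4,3), left 2 to (4,1) — 9 moves in all.
Check: all required cells visited; 9 ≤ 9 moves.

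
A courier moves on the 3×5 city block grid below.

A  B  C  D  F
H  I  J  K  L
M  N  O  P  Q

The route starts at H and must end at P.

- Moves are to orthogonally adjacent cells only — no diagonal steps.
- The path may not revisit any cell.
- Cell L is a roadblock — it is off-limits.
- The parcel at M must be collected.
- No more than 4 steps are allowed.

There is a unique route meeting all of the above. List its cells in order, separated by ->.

Any route must reach M and still end at P within 4 moves, so the order of the required stops is forced.
Route from H: down 1 to M, right 3 to P — 4 moves in all.
Check: all required cells visited; 4 ≤ 4 moves.

H -> M -> N -> O -> P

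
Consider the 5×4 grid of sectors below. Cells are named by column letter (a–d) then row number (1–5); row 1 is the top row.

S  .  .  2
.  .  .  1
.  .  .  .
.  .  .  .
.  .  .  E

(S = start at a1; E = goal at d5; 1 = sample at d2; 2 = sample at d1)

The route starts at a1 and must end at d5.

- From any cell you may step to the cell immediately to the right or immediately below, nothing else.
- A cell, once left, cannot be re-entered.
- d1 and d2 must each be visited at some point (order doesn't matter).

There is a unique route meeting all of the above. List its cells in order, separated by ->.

Moves only go right or down, so the column and row indices never decrease.
Route from a1: right 3 to d1, down 4 to d5 — 7 moves in all.
Check: all required cells visited.

a1 -> b1 -> c1 -> d1 -> d2 -> d3 -> d4 -> d5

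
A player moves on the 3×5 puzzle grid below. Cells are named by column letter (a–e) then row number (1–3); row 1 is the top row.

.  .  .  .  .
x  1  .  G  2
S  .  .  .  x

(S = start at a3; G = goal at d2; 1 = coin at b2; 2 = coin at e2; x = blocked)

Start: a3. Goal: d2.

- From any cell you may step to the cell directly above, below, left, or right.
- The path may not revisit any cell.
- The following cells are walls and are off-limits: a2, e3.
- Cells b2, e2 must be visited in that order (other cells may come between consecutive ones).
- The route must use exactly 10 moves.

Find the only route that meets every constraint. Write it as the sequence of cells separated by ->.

The waypoints must appear in the order b2, e2, with no cell reused.
Route from a3: right 2 to c3, up 1 to c2, left 1 to b2, up 1 to b1, right 3 to e1, down 1 to e2, left 1 to d2 — 10 moves in all.
Check: order respected (1 at step 4, 2 at step 9); 10 moves as required.

a3 -> b3 -> c3 -> c2 -> b2 -> b1 -> c1 -> d1 -> e1 -> e2 -> d2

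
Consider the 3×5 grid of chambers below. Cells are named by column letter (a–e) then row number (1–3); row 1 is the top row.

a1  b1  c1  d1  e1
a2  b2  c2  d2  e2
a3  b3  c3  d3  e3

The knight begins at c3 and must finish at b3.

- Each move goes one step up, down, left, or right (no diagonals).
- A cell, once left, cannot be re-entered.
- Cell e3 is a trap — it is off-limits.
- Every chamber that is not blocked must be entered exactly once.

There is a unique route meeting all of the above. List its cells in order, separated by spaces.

Need to visit all 14 open cells exactly once, starting at c3 and ending at b3.
Cell a3 has only two open neighbours (a2 and b3), so the path must pass straight through it: one of those is the cell it's entered from and the other is where it exits.
Route from c3: right 1 to d3, up 1 to d2, right 1 to e2, up 1 to e1, left 2 to c1, down 1 to c2, left 1 to b2, up 1 to b1, left 1 to a1, down 2 to a3, right 1 to b3 — 13 moves in all.
Check: all 14 open cells covered.

c3 d3 d2 e2 e1 d1 c1 c2 b2 b1 a1 a2 a3 b3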